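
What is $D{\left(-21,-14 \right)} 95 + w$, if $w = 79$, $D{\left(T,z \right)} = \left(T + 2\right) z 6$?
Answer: $151699$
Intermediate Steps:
$D{\left(T,z \right)} = 6 z \left(2 + T\right)$ ($D{\left(T,z \right)} = \left(2 + T\right) z 6 = z \left(2 + T\right) 6 = 6 z \left(2 + T\right)$)
$D{\left(-21,-14 \right)} 95 + w = 6 \left(-14\right) \left(2 - 21\right) 95 + 79 = 6 \left(-14\right) \left(-19\right) 95 + 79 = 1596 \cdot 95 + 79 = 151620 + 79 = 151699$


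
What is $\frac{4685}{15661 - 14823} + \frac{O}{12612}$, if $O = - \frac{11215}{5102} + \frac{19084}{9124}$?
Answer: $\frac{343818027974933}{61498386927336} \approx 5.5907$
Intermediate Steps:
$O = - \frac{1239773}{11637662}$ ($O = \left(-11215\right) \frac{1}{5102} + 19084 \cdot \frac{1}{9124} = - \frac{11215}{5102} + \frac{4771}{2281} = - \frac{1239773}{11637662} \approx -0.10653$)
$\frac{4685}{15661 - 14823} + \frac{O}{12612} = \frac{4685}{15661 - 14823} - \frac{1239773}{11637662 \cdot 12612} = \frac{4685}{838} - \frac{1239773}{146774193144} = \frac{343818027974933}{61498386927336}$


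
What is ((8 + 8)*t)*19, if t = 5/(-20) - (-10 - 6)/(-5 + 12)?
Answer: 4332/7 ≈ 618.86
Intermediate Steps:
t = 57/28 (t = 5*(-1/20) - (-16)/7 = -1/4 - (-16)/7 = -1/4 - 1*(-16/7) = -1/4 + 16/7 = 57/28 ≈ 2.0357)
((8 + 8)*t)*19 = ((8 + 8)*(57/28))*19 = (16*(57/28))*19 = (228/7)*19 = 4332/7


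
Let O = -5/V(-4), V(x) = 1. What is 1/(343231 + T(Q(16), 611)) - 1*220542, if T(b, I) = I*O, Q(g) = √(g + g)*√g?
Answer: -75023095391/340176 ≈ -2.2054e+5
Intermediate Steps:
Q(g) = g*√2 (Q(g) = √(2*g)*√g = (√2*√g)*√g = g*√2)
O = -5 (O = -5/1 = -5*1 = -5)
T(b, I) = -5*I (T(b, I) = I*(-5) = -5*I)
1/(343231 + T(Q(16), 611)) - 1*220542 = 1/(343231 - 5*611) - 1*220542 = 1/(343231 - 3055) - 220542 = 1/340176 - 220542 = -75023095391/340176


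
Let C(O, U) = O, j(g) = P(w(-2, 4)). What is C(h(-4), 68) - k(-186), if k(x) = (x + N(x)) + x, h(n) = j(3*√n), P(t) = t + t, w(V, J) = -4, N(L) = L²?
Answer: -34232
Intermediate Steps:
P(t) = 2*t
j(g) = -8 (j(g) = 2*(-4) = -8)
h(n) = -8
k(x) = x² + 2*x (k(x) = (x + x²) + x = x² + 2*x)
C(h(-4), 68) - k(-186) = -8 - (-186)*(2 - 186) = -8 - (-186)*(-184) = -8 - 1*34224 = -8 - 34224 = -34232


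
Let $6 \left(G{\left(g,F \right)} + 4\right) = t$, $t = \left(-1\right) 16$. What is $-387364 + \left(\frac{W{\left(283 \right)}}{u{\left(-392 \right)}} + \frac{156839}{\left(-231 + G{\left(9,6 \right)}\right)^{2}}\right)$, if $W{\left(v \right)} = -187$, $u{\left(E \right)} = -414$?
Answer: $- \frac{3544599746509}{9150642} \approx -3.8736 \cdot 10^{5}$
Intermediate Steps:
$t = -16$
$G{\left(g,F \right)} = - \frac{20}{3}$ ($G{\left(g,F \right)} = -4 + \frac{1}{6} \left(-16\right) = -4 - \frac{8}{3} = - \frac{20}{3}$)
$-387364 + \left(\frac{W{\left(283 \right)}}{u{\left(-392 \right)}} + \frac{156839}{\left(-231 + G{\left(9,6 \right)}\right)^{2}}\right) = -387364 - \left(- \frac{187}{414} - \frac{156839}{\left(-231 - \frac{20}{3}\right)^{2}}\right) = -387364 - \left(- \frac{187}{414} - \frac{156839}{\left(- \frac{713}{3}\right)^{2}}\right) = -387364 + \left(\frac{187}{414} + \frac{156839}{\frac{508369}{9}}\right) = -387364 + \left(\frac{187}{414} + 156839 \cdot \frac{9}{508369}\right) = -387364 + \left(\frac{187}{414} + \frac{1411551}{508369}\right) = -387364 + \frac{29541179}{9150642} = - \frac{3544599746509}{9150642}$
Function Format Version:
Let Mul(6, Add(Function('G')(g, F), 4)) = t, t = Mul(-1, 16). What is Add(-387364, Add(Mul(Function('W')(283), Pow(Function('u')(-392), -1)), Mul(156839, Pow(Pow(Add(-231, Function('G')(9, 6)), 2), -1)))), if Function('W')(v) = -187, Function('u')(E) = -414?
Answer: Rational(-3544599746509, 9150642) ≈ -3.8736e+5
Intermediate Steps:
t = -16
Function('G')(g, F) = Rational(-20, 3) (Function('G')(g, F) = Add(-4, Mul(Rational(1, 6), -16)) = Add(-4, Rational(-8, 3)) = Rational(-20, 3))
Add(-387364, Add(Mul(Function('W')(283), Pow(Function('u')(-392), -1)), Mul(156839, Pow(Pow(Add(-231, Function('G')(9, 6)), 2), -1)))) = Add(-387364, Add(Mul(-187, Pow(-414, -1)), Mul(156839, Pow(Pow(Add(-231, Rational(-20, 3)), 2), -1)))) = Add(-387364, Add(Mul(-187, Rational(-1, 414)), Mul(156839, Pow(Pow(Rational(-713, 3), 2), -1)))) = Add(-387364, Add(Rational(187, 414), Mul(156839, Pow(Rational(508369, 9), -1)))) = Add(-387364, Add(Rational(187, 414), Mul(156839, Rational(9, 508369)))) = Add(-387364, Add(Rational(187, 414), Rational(1411551, 508369))) = Add(-387364, Rational(29541179, 9150642)) = Rational(-3544599746509, 9150642)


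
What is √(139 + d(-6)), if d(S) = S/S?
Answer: 2*√35 ≈ 11.832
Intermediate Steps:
d(S) = 1
√(139 + d(-6)) = √(139 + 1) = √140 = 2*√35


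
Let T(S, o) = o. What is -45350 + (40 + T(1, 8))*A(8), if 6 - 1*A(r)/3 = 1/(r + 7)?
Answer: -222478/5 ≈ -44496.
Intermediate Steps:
A(r) = 18 - 3/(7 + r) (A(r) = 18 - 3/(r + 7) = 18 - 3/(7 + r))
-45350 + (40 + T(1, 8))*A(8) = -45350 + (40 + 8)*(3*(41 + 6*8)/(7 + 8)) = -45350 + 48*(3*(41 + 48)/15) = -45350 + 48*(3*(1/15)*89) = -45350 + 48*(89/5) = -45350 + 4272/5 = -222478/5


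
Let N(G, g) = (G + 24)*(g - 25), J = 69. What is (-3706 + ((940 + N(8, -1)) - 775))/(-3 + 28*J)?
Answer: -4373/1929 ≈ -2.2670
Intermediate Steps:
N(G, g) = (-25 + g)*(24 + G) (N(G, g) = (24 + G)*(-25 + g) = (-25 + g)*(24 + G))
(-3706 + ((940 + N(8, -1)) - 775))/(-3 + 28*J) = (-3706 + ((940 + (-600 - 25*8 + 24*(-1) + 8*(-1))) - 775))/(-3 + 28*69) = (-3706 + ((940 + (-600 - 200 - 24 - 8)) - 775))/(-3 + 1932) = (-3706 + ((940 - 832) - 775))/1929 = (-3706 + (108 - 775))*(1/1929) = (-3706 - 667)*(1/1929) = -4373*1/1929 = -4373/1929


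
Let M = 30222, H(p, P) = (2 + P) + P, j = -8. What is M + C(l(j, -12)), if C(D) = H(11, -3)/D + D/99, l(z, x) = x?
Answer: 997333/33 ≈ 30222.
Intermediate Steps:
H(p, P) = 2 + 2*P
C(D) = -4/D + D/99 (C(D) = (2 + 2*(-3))/D + D/99 = (2 - 6)/D + D*(1/99) = -4/D + D/99)
M + C(l(j, -12)) = 30222 + (-4/(-12) + (1/99)*(-12)) = 30222 + (-4*(-1/12) - 4/33) = 30222 + (⅓ - 4/33) = 30222 + 7/33 = 997333/33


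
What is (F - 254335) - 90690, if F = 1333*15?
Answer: -325030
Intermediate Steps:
F = 19995
(F - 254335) - 90690 = (19995 - 254335) - 90690 = -234340 - 90690 = -325030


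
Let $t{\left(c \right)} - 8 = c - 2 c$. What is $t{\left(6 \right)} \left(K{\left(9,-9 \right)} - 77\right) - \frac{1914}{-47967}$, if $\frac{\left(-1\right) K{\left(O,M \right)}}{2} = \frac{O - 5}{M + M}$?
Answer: $- \frac{22027100}{143901} \approx -153.07$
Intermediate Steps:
$K{\left(O,M \right)} = - \frac{-5 + O}{M}$ ($K{\left(O,M \right)} = - 2 \frac{O - 5}{M + M} = - 2 \frac{-5 + O}{2 M} = - \frac{-5 + O}{M}$)
$t{\left(c \right)} = 8 - c$ ($t{\left(c \right)} = 8 + \left(c - 2 c\right) = 8 - c$)
$t{\left(6 \right)} \left(K{\left(9,-9 \right)} - 77\right) - \frac{1914}{-47967} = \left(8 - 6\right) \left(\frac{5 - 9}{-9} - 77\right) - \frac{1914}{-47967} = \left(8 - 6\right) \left(- \frac{5 - 9}{9} - 77\right) - - \frac{638}{15989} = 2 \left(\left(- \frac{1}{9}\right) \left(-4\right) - 77\right) + \frac{638}{15989} = 2 \left(\frac{4}{9} - 77\right) + \frac{638}{15989} = 2 \left(- \frac{689}{9}\right) + \frac{638}{15989} = - \frac{1378}{9} + \frac{638}{15989} = - \frac{22027100}{143901}$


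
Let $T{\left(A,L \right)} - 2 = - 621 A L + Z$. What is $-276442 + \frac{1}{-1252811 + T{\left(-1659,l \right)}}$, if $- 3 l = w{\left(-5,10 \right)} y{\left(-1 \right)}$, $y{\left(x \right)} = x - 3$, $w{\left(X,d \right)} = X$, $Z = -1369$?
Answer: $- \frac{2245383005597}{8122438} \approx -2.7644 \cdot 10^{5}$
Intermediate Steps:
$y{\left(x \right)} = -3 + x$
$l = - \frac{20}{3}$ ($l = - \frac{\left(-5\right) \left(-3 - 1\right)}{3} = - \frac{\left(-5\right) \left(-4\right)}{3} = \left(- \frac{1}{3}\right) 20 = - \frac{20}{3} \approx -6.6667$)
$T{\left(A,L \right)} = -1367 - 621 A L$ ($T{\left(A,L \right)} = 2 + \left(- 621 A L - 1369\right) = 2 - \left(1369 + 621 A L\right) = -1367 - 621 A L$)
$-276442 + \frac{1}{-1252811 + T{\left(-1659,l \right)}} = -276442 + \frac{1}{-1252811 - \left(1367 - -6868260\right)} = -276442 + \frac{1}{-1252811 - 6869627} = -276442 + \frac{1}{-8122438} = -276442 - \frac{1}{8122438} = - \frac{2245383005597}{8122438}$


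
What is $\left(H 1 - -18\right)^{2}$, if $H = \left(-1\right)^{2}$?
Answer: $361$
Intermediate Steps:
$H = 1$
$\left(H 1 - -18\right)^{2} = \left(1 \cdot 1 - -18\right)^{2} = \left(1 + 18\right)^{2} = 19^{2} = 361$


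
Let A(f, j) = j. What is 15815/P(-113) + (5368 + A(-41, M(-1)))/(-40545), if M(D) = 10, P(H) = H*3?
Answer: -214347439/4581585 ≈ -46.785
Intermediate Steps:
P(H) = 3*H
15815/P(-113) + (5368 + A(-41, M(-1)))/(-40545) = 15815/((3*(-113))) + (5368 + 10)/(-40545) = 15815/(-339) + 5378*(-1/40545) = 15815*(-1/339) - 5378/40545 = -15815/339 - 5378/40545 = -214347439/4581585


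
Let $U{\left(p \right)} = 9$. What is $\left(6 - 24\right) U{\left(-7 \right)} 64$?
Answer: $-10368$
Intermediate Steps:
$\left(6 - 24\right) U{\left(-7 \right)} 64 = \left(6 - 24\right) 9 \cdot 64 = \left(-18\right) 9 \cdot 64 = \left(-162\right) 64 = -10368$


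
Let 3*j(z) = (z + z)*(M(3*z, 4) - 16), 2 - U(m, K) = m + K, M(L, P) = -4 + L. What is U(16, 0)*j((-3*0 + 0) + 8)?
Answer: -896/3 ≈ -298.67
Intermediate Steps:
U(m, K) = 2 - K - m (U(m, K) = 2 - (m + K) = 2 - (K + m) = 2 + (-K - m) = 2 - K - m)
j(z) = 2*z*(-20 + 3*z)/3 (j(z) = ((z + z)*((-4 + 3*z) - 16))/3 = ((2*z)*(-20 + 3*z))/3 = (2*z*(-20 + 3*z))/3 = 2*z*(-20 + 3*z)/3)
U(16, 0)*j((-3*0 + 0) + 8) = (2 - 1*0 - 1*16)*(2*((-3*0 + 0) + 8)*(-20 + 3*((-3*0 + 0) + 8))/3) = (2 + 0 - 16)*(2*((0 + 0) + 8)*(-20 + 3*((0 + 0) + 8))/3) = -28*(0 + 8)*(-20 + 3*(0 + 8))/3 = -28*8*(-20 + 3*8)/3 = -28*8*(-20 + 24)/3 = -28*8*4/3 = -14*64/3 = -896/3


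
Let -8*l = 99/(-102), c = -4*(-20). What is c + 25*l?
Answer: 22585/272 ≈ 83.033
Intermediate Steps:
c = 80
l = 33/272 (l = -99/(8*(-102)) = -99*(-1)/(8*102) = -⅛*(-33/34) = 33/272 ≈ 0.12132)
c + 25*l = 80 + 25*(33/272) = 80 + 825/272 = 22585/272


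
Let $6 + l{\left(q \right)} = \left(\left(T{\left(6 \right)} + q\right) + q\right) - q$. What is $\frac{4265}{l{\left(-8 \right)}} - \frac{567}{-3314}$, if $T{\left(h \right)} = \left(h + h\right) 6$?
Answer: $\frac{3541774}{48053} \approx 73.706$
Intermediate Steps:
$T{\left(h \right)} = 12 h$ ($T{\left(h \right)} = 2 h 6 = 12 h$)
$l{\left(q \right)} = 66 + q$ ($l{\left(q \right)} = -6 + \left(\left(\left(12 \cdot 6 + q\right) + q\right) - q\right) = -6 + \left(\left(\left(72 + q\right) + q\right) - q\right) = -6 + \left(\left(72 + 2 q\right) - q\right) = -6 + \left(72 + q\right) = 66 + q$)
$\frac{4265}{l{\left(-8 \right)}} - \frac{567}{-3314} = \frac{4265}{66 - 8} - \frac{567}{-3314} = \frac{4265}{58} - - \frac{567}{3314} = 4265 \cdot \frac{1}{58} + \frac{567}{3314} = \frac{4265}{58} + \frac{567}{3314} = \frac{3541774}{48053}$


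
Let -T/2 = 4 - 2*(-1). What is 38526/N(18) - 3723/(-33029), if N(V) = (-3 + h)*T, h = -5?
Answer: 212138777/528464 ≈ 401.43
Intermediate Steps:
T = -12 (T = -2*(4 - 2*(-1)) = -2*(4 + 2) = -2*6 = -12)
N(V) = 96 (N(V) = (-3 - 5)*(-12) = -8*(-12) = 96)
38526/N(18) - 3723/(-33029) = 38526/96 - 3723/(-33029) = 38526*(1/96) - 3723*(-1/33029) = 6421/16 + 3723/33029 = 212138777/528464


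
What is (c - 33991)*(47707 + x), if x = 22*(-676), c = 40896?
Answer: 226725675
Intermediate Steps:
x = -14872
(c - 33991)*(47707 + x) = (40896 - 33991)*(47707 - 14872) = 6905*32835 = 226725675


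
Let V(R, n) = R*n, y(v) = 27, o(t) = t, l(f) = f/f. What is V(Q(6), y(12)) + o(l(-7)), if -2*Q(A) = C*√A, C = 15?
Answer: 1 - 405*√6/2 ≈ -495.02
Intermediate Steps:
l(f) = 1
Q(A) = -15*√A/2
V(Q(6), y(12)) + o(l(-7)) = -15*√6/2*27 + 1 = -405*√6/2 + 1 = 1 - 405*√6/2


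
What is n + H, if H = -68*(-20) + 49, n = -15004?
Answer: -13595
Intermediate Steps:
H = 1409 (H = 1360 + 49 = 1409)
n + H = -15004 + 1409 = -13595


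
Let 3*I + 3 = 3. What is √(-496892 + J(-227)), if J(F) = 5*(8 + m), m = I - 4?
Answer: 6*I*√13802 ≈ 704.89*I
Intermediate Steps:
I = 0 (I = -1 + (⅓)*3 = -1 + 1 = 0)
m = -4 (m = 0 - 4 = -4)
J(F) = 20 (J(F) = 5*(8 - 4) = 5*4 = 20)
√(-496892 + J(-227)) = √(-496892 + 20) = √(-496872) = 6*I*√13802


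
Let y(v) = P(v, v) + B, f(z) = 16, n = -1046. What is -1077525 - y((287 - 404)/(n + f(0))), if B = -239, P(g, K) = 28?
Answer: -1077314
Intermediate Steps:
y(v) = -211 (y(v) = 28 - 239 = -211)
-1077525 - y((287 - 404)/(n + f(0))) = -1077525 - 1*(-211) = -1077525 + 211 = -1077314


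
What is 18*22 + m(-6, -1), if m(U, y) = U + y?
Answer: 389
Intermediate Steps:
18*22 + m(-6, -1) = 18*22 + (-6 - 1) = 396 - 7 = 389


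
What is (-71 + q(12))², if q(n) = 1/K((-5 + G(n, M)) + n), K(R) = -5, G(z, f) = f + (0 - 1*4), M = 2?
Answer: 126736/25 ≈ 5069.4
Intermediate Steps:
G(z, f) = -4 + f (G(z, f) = f + (0 - 4) = f - 4 = -4 + f)
q(n) = -⅕ (q(n) = 1/(-5) = -⅕)
(-71 + q(12))² = (-71 - ⅕)² = (-356/5)² = 126736/25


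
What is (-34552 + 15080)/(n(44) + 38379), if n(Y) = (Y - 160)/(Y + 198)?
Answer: -2356112/4643801 ≈ -0.50737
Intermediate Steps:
n(Y) = (-160 + Y)/(198 + Y)
(-34552 + 15080)/(n(44) + 38379) = (-34552 + 15080)/((-160 + 44)/(198 + 44) + 38379) = -19472/(-116/242 + 38379) = -19472/((1/242)*(-116) + 38379) = -19472/(-58/121 + 38379) = -19472/4643801/121 = -19472*121/4643801 = -2356112/4643801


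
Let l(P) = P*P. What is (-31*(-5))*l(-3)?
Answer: 1395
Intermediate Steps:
l(P) = P²
(-31*(-5))*l(-3) = -31*(-5)*(-3)² = 155*9 = 1395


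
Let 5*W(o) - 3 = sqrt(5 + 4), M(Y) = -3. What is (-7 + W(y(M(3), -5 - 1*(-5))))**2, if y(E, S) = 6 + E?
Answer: 841/25 ≈ 33.640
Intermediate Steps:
W(o) = 6/5 (W(o) = 3/5 + sqrt(5 + 4)/5 = 3/5 + sqrt(9)/5 = 3/5 + (1/5)*3 = 3/5 + 3/5 = 6/5)
(-7 + W(y(M(3), -5 - 1*(-5))))**2 = (-7 + 6/5)**2 = (-29/5)**2 = 841/25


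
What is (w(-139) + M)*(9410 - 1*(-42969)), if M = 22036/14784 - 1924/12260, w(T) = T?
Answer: -11669427999047/1618320 ≈ -7.2108e+6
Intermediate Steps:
M = 2158187/1618320 (M = 22036*(1/14784) - 1924*1/12260 = 787/528 - 481/3065 = 2158187/1618320 ≈ 1.3336)
(w(-139) + M)*(9410 - 1*(-42969)) = (-139 + 2158187/1618320)*(9410 - 1*(-42969)) = -222788293*(9410 + 42969)/1618320 = -222788293/1618320*52379 = -11669427999047/1618320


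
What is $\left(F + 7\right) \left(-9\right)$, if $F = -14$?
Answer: $63$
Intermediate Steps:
$\left(F + 7\right) \left(-9\right) = \left(-14 + 7\right) \left(-9\right) = \left(-7\right) \left(-9\right) = 63$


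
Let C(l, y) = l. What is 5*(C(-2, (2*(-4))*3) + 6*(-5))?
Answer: -160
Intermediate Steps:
5*(C(-2, (2*(-4))*3) + 6*(-5)) = 5*(-2 + 6*(-5)) = 5*(-2 - 30) = 5*(-32) = -160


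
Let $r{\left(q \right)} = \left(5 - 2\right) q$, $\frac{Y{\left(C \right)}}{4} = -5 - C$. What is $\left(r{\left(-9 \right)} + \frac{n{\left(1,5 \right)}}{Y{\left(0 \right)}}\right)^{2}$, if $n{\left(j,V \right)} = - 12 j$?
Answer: $\frac{17424}{25} \approx 696.96$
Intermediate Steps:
$Y{\left(C \right)} = -20 - 4 C$ ($Y{\left(C \right)} = 4 \left(-5 - C\right) = -20 - 4 C$)
$r{\left(q \right)} = 3 q$
$\left(r{\left(-9 \right)} + \frac{n{\left(1,5 \right)}}{Y{\left(0 \right)}}\right)^{2} = \left(3 \left(-9\right) + \frac{\left(-12\right) 1}{-20 - 0}\right)^{2} = \left(-27 - \frac{12}{-20 + 0}\right)^{2} = \left(-27 - \frac{12}{-20}\right)^{2} = \left(-27 - - \frac{3}{5}\right)^{2} = \left(-27 + \frac{3}{5}\right)^{2} = \left(- \frac{132}{5}\right)^{2} = \frac{17424}{25}$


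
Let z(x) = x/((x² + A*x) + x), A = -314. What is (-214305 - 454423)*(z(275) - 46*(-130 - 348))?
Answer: -279375499652/19 ≈ -1.4704e+10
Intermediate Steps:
z(x) = x/(x² - 313*x) (z(x) = x/((x² - 314*x) + x) = x/(x² - 313*x))
(-214305 - 454423)*(z(275) - 46*(-130 - 348)) = (-214305 - 454423)*(1/(-313 + 275) - 46*(-130 - 348)) = -668728*(1/(-38) - 46*(-478)) = -668728*(-1/38 + 21988) = -668728*835543/38 = -279375499652/19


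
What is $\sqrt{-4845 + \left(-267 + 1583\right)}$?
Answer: $i \sqrt{3529} \approx 59.405 i$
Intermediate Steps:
$\sqrt{-4845 + \left(-267 + 1583\right)} = \sqrt{-4845 + 1316} = \sqrt{-3529} = i \sqrt{3529}$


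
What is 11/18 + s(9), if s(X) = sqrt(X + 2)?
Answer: 11/18 + sqrt(11) ≈ 3.9277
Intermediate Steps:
s(X) = sqrt(2 + X)
11/18 + s(9) = 11/18 + sqrt(2 + 9) = (1/18)*11 + sqrt(11) = 11/18 + sqrt(11)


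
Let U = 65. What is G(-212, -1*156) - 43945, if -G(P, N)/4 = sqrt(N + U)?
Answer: -43945 - 4*I*sqrt(91) ≈ -43945.0 - 38.158*I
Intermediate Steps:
G(P, N) = -4*sqrt(65 + N) (G(P, N) = -4*sqrt(N + 65) = -4*sqrt(65 + N))
G(-212, -1*156) - 43945 = -4*sqrt(65 - 1*156) - 43945 = -4*sqrt(65 - 156) - 43945 = -4*I*sqrt(91) - 43945 = -43945 - 4*I*sqrt(91)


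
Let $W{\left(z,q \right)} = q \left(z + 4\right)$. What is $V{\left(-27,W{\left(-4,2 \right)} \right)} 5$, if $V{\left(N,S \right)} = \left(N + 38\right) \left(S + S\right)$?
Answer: $0$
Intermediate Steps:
$W{\left(z,q \right)} = q \left(4 + z\right)$
$V{\left(N,S \right)} = 2 S \left(38 + N\right)$ ($V{\left(N,S \right)} = \left(38 + N\right) 2 S = 2 S \left(38 + N\right)$)
$V{\left(-27,W{\left(-4,2 \right)} \right)} 5 = 2 \cdot 2 \left(4 - 4\right) \left(38 - 27\right) 5 = 2 \cdot 2 \cdot 0 \cdot 11 \cdot 5 = 2 \cdot 0 \cdot 11 \cdot 5 = 0 \cdot 5 = 0$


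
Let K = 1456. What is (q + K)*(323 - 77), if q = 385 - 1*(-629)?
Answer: 607620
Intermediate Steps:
q = 1014 (q = 385 + 629 = 1014)
(q + K)*(323 - 77) = (1014 + 1456)*(323 - 77) = 2470*246 = 607620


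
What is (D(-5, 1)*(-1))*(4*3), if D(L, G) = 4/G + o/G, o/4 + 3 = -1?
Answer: 144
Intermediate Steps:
o = -16 (o = -12 + 4*(-1) = -12 - 4 = -16)
D(L, G) = -12/G (D(L, G) = 4/G - 16/G = -12/G)
(D(-5, 1)*(-1))*(4*3) = (-12/1*(-1))*(4*3) = (-12*1*(-1))*12 = -12*(-1)*12 = 12*12 = 144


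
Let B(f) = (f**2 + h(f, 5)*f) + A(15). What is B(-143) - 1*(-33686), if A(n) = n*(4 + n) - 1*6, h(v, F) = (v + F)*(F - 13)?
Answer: -103458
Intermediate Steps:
h(v, F) = (-13 + F)*(F + v) (h(v, F) = (F + v)*(-13 + F) = (-13 + F)*(F + v))
A(n) = -6 + n*(4 + n) (A(n) = n*(4 + n) - 6 = -6 + n*(4 + n))
B(f) = 279 + f**2 + f*(-40 - 8*f) (B(f) = (f**2 + (5**2 - 13*5 - 13*f + 5*f)*f) + (-6 + 15**2 + 4*15) = (f**2 + (25 - 65 - 13*f + 5*f)*f) + (-6 + 225 + 60) = (f**2 + (-40 - 8*f)*f) + 279 = (f**2 + f*(-40 - 8*f)) + 279 = 279 + f**2 + f*(-40 - 8*f))
B(-143) - 1*(-33686) = (279 - 40*(-143) - 7*(-143)**2) - 1*(-33686) = (279 + 5720 - 7*20449) + 33686 = (279 + 5720 - 143143) + 33686 = -137144 + 33686 = -103458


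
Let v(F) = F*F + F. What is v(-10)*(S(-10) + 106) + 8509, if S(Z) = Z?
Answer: 17149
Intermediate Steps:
v(F) = F + F² (v(F) = F² + F = F + F²)
v(-10)*(S(-10) + 106) + 8509 = (-10*(1 - 10))*(-10 + 106) + 8509 = -10*(-9)*96 + 8509 = 90*96 + 8509 = 8640 + 8509 = 17149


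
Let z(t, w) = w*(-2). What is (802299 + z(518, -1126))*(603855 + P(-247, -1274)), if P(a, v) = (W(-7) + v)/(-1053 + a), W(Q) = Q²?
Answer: 25263310916459/52 ≈ 4.8583e+11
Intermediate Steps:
z(t, w) = -2*w
P(a, v) = (49 + v)/(-1053 + a) (P(a, v) = ((-7)² + v)/(-1053 + a) = (49 + v)/(-1053 + a))
(802299 + z(518, -1126))*(603855 + P(-247, -1274)) = (802299 - 2*(-1126))*(603855 + (49 - 1274)/(-1053 - 247)) = (802299 + 2252)*(603855 - 1225/(-1300)) = 804551*(603855 - 1/1300*(-1225)) = 804551*(603855 + 49/52) = 804551*(31400509/52) = 25263310916459/52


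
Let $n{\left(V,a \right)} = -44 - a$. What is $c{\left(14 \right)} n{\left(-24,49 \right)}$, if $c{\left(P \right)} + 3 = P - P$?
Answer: $279$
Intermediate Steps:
$c{\left(P \right)} = -3$ ($c{\left(P \right)} = -3 + \left(P - P\right) = -3 + 0 = -3$)
$c{\left(14 \right)} n{\left(-24,49 \right)} = - 3 \left(-44 - 49\right) = \left(-3\right) \left(-93\right) = 279$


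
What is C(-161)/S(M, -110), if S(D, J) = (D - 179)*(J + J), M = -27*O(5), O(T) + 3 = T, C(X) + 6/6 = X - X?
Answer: -1/51260 ≈ -1.9508e-5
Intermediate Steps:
C(X) = -1 (C(X) = -1 + (X - X) = -1 + 0 = -1)
O(T) = -3 + T
M = -54 (M = -27*(-3 + 5) = -27*2 = -54)
S(D, J) = 2*J*(-179 + D) (S(D, J) = (-179 + D)*(2*J) = 2*J*(-179 + D))
C(-161)/S(M, -110) = -1/(2*(-110)*(-179 - 54)) = -1/(2*(-110)*(-233)) = -1/51260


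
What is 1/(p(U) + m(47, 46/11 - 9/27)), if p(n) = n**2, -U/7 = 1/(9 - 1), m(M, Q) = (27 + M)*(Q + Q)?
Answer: 2112/1204561 ≈ 0.0017533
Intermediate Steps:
m(M, Q) = 2*Q*(27 + M) (m(M, Q) = (27 + M)*(2*Q) = 2*Q*(27 + M))
U = -7/8 (U = -7/(9 - 1) = -7/8 ≈ -0.87500)
1/(p(U) + m(47, 46/11 - 9/27)) = 1/((-7/8)**2 + 2*(46/11 - 9/27)*(27 + 47)) = 1/(49/64 + 2*(46*(1/11) - 9*1/27)*74) = 1/(49/64 + 2*(46/11 - 1/3)*74) = 1/(49/64 + 2*(127/33)*74) = 1/(49/64 + 18796/33) = 1/(1204561/2112) = 2112/1204561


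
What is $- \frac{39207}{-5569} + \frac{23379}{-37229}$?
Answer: $\frac{1329439752}{207328301} \approx 6.4122$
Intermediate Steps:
$- \frac{39207}{-5569} + \frac{23379}{-37229} = \left(-39207\right) \left(- \frac{1}{5569}\right) + 23379 \left(- \frac{1}{37229}\right) = \frac{39207}{5569} - \frac{23379}{37229} = \frac{1329439752}{207328301}$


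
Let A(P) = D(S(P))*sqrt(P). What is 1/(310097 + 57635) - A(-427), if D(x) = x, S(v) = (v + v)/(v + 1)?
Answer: 1/367732 - 427*I*sqrt(427)/213 ≈ 2.7194e-6 - 41.425*I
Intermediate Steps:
S(v) = 2*v/(1 + v) (S(v) = (2*v)/(1 + v) = 2*v/(1 + v))
A(P) = 2*P**(3/2)/(1 + P) (A(P) = (2*P/(1 + P))*sqrt(P) = 2*P**(3/2)/(1 + P))
1/(310097 + 57635) - A(-427) = 1/(310097 + 57635) - 2*(-427)**(3/2)/(1 - 427) = 1/367732 - 2*(-427*I*sqrt(427))/(-426) = 1/367732 - 2*(-427*I*sqrt(427))*(-1)/426 = 1/367732 - 427*I*sqrt(427)/213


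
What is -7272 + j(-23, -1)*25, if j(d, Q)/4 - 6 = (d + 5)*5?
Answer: -15672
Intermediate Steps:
j(d, Q) = 124 + 20*d (j(d, Q) = 24 + 4*((d + 5)*5) = 24 + 4*((5 + d)*5) = 24 + 4*(25 + 5*d) = 24 + (100 + 20*d) = 124 + 20*d)
-7272 + j(-23, -1)*25 = -7272 + (124 + 20*(-23))*25 = -7272 + (124 - 460)*25 = -7272 - 336*25 = -7272 - 8400 = -15672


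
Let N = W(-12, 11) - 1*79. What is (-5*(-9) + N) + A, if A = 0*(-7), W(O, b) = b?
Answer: -23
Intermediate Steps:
A = 0
N = -68 (N = 11 - 1*79 = 11 - 79 = -68)
(-5*(-9) + N) + A = (-5*(-9) - 68) + 0 = (45 - 68) + 0 = -23 + 0 = -23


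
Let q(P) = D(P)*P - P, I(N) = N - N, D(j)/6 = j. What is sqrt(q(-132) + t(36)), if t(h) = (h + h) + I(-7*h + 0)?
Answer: 2*sqrt(26187) ≈ 323.65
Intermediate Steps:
D(j) = 6*j
I(N) = 0
t(h) = 2*h (t(h) = (h + h) + 0 = 2*h + 0 = 2*h)
q(P) = -P + 6*P**2 (q(P) = (6*P)*P - P = 6*P**2 - P = -P + 6*P**2)
sqrt(q(-132) + t(36)) = sqrt(-132*(-1 + 6*(-132)) + 2*36) = sqrt(-132*(-1 - 792) + 72) = sqrt(-132*(-793) + 72) = sqrt(104676 + 72) = sqrt(104748) = 2*sqrt(26187)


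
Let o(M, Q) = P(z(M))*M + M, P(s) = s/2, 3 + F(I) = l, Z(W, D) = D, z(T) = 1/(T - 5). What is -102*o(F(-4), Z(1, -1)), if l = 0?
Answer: 2295/8 ≈ 286.88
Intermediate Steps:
z(T) = 1/(-5 + T)
F(I) = -3 (F(I) = -3 + 0 = -3)
P(s) = s/2 (P(s) = s*(½) = s/2)
o(M, Q) = M + M/(2*(-5 + M)) (o(M, Q) = (1/(2*(-5 + M)))*M + M = M/(2*(-5 + M)) + M = M + M/(2*(-5 + M)))
-102*o(F(-4), Z(1, -1)) = -102*(½)*(-3)*(-9 + 2*(-3))/(-5 - 3) = -102*(½)*(-3)*(-9 - 6)/(-8) = -102*(½)*(-3)*(-⅛)*(-15) = -102*(-45)/16 = -1*(-2295/8) = 2295/8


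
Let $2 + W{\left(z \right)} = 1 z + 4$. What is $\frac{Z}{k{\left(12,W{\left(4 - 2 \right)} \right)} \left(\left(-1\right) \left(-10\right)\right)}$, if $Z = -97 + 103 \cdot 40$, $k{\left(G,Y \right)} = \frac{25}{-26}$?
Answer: $- \frac{52299}{125} \approx -418.39$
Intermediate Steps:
$W{\left(z \right)} = 2 + z$ ($W{\left(z \right)} = -2 + \left(1 z + 4\right) = -2 + \left(z + 4\right) = -2 + \left(4 + z\right) = 2 + z$)
$k{\left(G,Y \right)} = - \frac{25}{26}$ ($k{\left(G,Y \right)} = 25 \left(- \frac{1}{26}\right) = - \frac{25}{26}$)
$Z = 4023$ ($Z = -97 + 4120 = 4023$)
$\frac{Z}{k{\left(12,W{\left(4 - 2 \right)} \right)} \left(\left(-1\right) \left(-10\right)\right)} = \frac{4023}{\left(- \frac{25}{26}\right) \left(\left(-1\right) \left(-10\right)\right)} = \frac{4023}{\left(- \frac{25}{26}\right) 10} = \frac{4023}{- \frac{125}{13}} = 4023 \left(- \frac{13}{125}\right) = - \frac{52299}{125}$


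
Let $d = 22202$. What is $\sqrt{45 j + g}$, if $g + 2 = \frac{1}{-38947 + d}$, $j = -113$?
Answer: $\frac{2 i \sqrt{356592377230}}{16745} \approx 71.323 i$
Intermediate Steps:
$g = - \frac{33491}{16745}$ ($g = -2 + \frac{1}{-38947 + 22202} = -2 + \frac{1}{-16745} = -2 - \frac{1}{16745} = - \frac{33491}{16745} \approx -2.0001$)
$\sqrt{45 j + g} = \sqrt{45 \left(-113\right) - \frac{33491}{16745}} = \sqrt{-5085 - \frac{33491}{16745}} = \sqrt{- \frac{85181816}{16745}} = \frac{2 i \sqrt{356592377230}}{16745}$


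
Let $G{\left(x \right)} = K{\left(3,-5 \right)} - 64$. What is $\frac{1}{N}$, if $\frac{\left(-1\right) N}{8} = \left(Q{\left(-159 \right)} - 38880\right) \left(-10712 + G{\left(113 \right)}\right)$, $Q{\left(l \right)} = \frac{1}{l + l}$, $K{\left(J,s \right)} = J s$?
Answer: $- \frac{53}{177890944308} \approx -2.9794 \cdot 10^{-10}$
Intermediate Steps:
$Q{\left(l \right)} = \frac{1}{2 l}$
$G{\left(x \right)} = -79$ ($G{\left(x \right)} = 3 \left(-5\right) - 64 = -15 - 64 = -79$)
$N = - \frac{177890944308}{53}$ ($N = - 8 \left(\frac{1}{2 \left(-159\right)} - 38880\right) \left(-10712 - 79\right) = - 8 \left(\frac{1}{2} \left(- \frac{1}{159}\right) - 38880\right) \left(-10791\right) = - 8 \left(- \frac{1}{318} - 38880\right) \left(-10791\right) = - 8 \left(\left(- \frac{12363841}{318}\right) \left(-10791\right)\right) = \left(-8\right) \frac{44472736077}{106} = - \frac{177890944308}{53} \approx -3.3564 \cdot 10^{9}$)
$\frac{1}{N} = \frac{1}{- \frac{177890944308}{53}} = - \frac{53}{177890944308}$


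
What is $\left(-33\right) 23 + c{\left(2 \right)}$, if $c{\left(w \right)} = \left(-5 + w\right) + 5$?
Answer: $-757$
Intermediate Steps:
$c{\left(w \right)} = w$
$\left(-33\right) 23 + c{\left(2 \right)} = \left(-33\right) 23 + 2 = -759 + 2 = -757$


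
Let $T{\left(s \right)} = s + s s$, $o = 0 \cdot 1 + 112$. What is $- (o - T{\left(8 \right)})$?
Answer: $-40$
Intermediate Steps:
$o = 112$ ($o = 0 + 112 = 112$)
$T{\left(s \right)} = s + s^{2}$
$- (o - T{\left(8 \right)}) = - (112 - 8 \left(1 + 8\right)) = - (112 - 8 \cdot 9) = - (112 - 72) = \left(-1\right) 40 = -40$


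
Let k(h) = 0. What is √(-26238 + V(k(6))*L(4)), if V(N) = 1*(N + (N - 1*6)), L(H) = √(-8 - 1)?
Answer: √(-26238 - 18*I) ≈ 0.0556 - 161.98*I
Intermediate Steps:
L(H) = 3*I (L(H) = √(-9) = 3*I)
V(N) = -6 + 2*N (V(N) = 1*(N + (N - 6)) = 1*(N + (-6 + N)) = 1*(-6 + 2*N) = -6 + 2*N)
√(-26238 + V(k(6))*L(4)) = √(-26238 + (-6 + 2*0)*(3*I)) = √(-26238 + (-6 + 0)*(3*I)) = √(-26238 - 18*I)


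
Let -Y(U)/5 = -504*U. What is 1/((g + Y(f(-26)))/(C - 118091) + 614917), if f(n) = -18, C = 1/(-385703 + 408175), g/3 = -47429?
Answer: 884580317/543944880389817 ≈ 1.6262e-6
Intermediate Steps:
g = -142287 (g = 3*(-47429) = -142287)
C = 1/22472 ≈ 4.4500e-5
Y(U) = 2520*U (Y(U) = -(-2520)*U = 2520*U)
1/((g + Y(f(-26)))/(C - 118091) + 614917) = 1/((-142287 + 2520*(-18))/(1/22472 - 118091) + 614917) = 1/((-142287 - 45360)/(-2653740951/22472) + 614917) = 1/(-187647*(-22472/2653740951) + 614917) = 1/(1405601128/884580317 + 614917) = 1/(543944880389817/884580317) = 884580317/543944880389817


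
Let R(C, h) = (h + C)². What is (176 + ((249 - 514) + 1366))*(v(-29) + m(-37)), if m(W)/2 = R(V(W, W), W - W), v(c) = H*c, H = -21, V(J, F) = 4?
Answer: 818557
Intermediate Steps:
v(c) = -21*c
R(C, h) = (C + h)²
m(W) = 32 (m(W) = 2*(4 + (W - W))² = 2*(4 + 0)² = 2*4² = 2*16 = 32)
(176 + ((249 - 514) + 1366))*(v(-29) + m(-37)) = (176 + ((249 - 514) + 1366))*(-21*(-29) + 32) = (176 + (-265 + 1366))*(609 + 32) = (176 + 1101)*641 = 1277*641 = 818557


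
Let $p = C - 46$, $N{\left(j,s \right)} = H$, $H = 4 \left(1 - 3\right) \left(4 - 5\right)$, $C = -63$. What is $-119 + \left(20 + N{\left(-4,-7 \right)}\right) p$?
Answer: $-3171$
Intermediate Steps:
$H = 8$ ($H = 4 \left(\left(-2\right) \left(-1\right)\right) = 4 \cdot 2 = 8$)
$N{\left(j,s \right)} = 8$
$p = -109$ ($p = -63 - 46 = -109$)
$-119 + \left(20 + N{\left(-4,-7 \right)}\right) p = -119 + \left(20 + 8\right) \left(-109\right) = -119 + 28 \left(-109\right) = -119 - 3052 = -3171$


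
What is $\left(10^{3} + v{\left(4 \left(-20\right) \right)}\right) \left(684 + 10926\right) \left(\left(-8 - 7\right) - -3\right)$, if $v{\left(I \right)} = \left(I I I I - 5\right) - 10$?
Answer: $-5706684430200$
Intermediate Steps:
$v{\left(I \right)} = -15 + I^{4}$ ($v{\left(I \right)} = \left(I I^{2} I - 5\right) - 10 = \left(I I^{3} - 5\right) - 10 = \left(I^{4} - 5\right) - 10 = \left(-5 + I^{4}\right) - 10 = -15 + I^{4}$)
$\left(10^{3} + v{\left(4 \left(-20\right) \right)}\right) \left(684 + 10926\right) \left(\left(-8 - 7\right) - -3\right) = \left(10^{3} - \left(15 - \left(4 \left(-20\right)\right)^{4}\right)\right) \left(684 + 10926\right) \left(\left(-8 - 7\right) - -3\right) = \left(1000 - \left(15 - \left(-80\right)^{4}\right)\right) 11610 \left(-15 + 3\right) = \left(1000 + \left(-15 + 40960000\right)\right) 11610 \left(-12\right) = \left(1000 + 40959985\right) 11610 \left(-12\right) = 40960985 \cdot 11610 \left(-12\right) = 475557035850 \left(-12\right) = -5706684430200$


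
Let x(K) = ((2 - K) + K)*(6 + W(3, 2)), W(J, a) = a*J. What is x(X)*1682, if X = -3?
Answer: 40368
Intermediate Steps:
W(J, a) = J*a
x(K) = 24 (x(K) = ((2 - K) + K)*(6 + 3*2) = 2*(6 + 6) = 2*12 = 24)
x(X)*1682 = 24*1682 = 40368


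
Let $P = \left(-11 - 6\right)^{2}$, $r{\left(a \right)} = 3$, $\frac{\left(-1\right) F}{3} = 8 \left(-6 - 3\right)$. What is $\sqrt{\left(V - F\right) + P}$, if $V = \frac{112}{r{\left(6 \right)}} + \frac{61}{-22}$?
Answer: $\frac{\sqrt{468534}}{66} \approx 10.371$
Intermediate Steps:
$F = 216$ ($F = - 3 \cdot 8 \left(-6 - 3\right) = - 3 \cdot 8 \left(-9\right) = \left(-3\right) \left(-72\right) = 216$)
$V = \frac{2281}{66}$ ($V = \frac{112}{3} + \frac{61}{-22} = 112 \cdot \frac{1}{3} + 61 \left(- \frac{1}{22}\right) = \frac{112}{3} - \frac{61}{22} = \frac{2281}{66} \approx 34.561$)
$P = 289$ ($P = \left(-17\right)^{2} = 289$)
$\sqrt{\left(V - F\right) + P} = \sqrt{\left(\frac{2281}{66} - 216\right) + 289} = \sqrt{- \frac{11975}{66} + 289} = \sqrt{\frac{7099}{66}} = \frac{\sqrt{468534}}{66}$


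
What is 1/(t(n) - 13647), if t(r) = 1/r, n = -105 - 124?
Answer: -229/3125164 ≈ -7.3276e-5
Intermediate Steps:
n = -229
1/(t(n) - 13647) = 1/(1/(-229) - 13647) = 1/(-1/229 - 13647) = 1/(-3125164/229) = -229/3125164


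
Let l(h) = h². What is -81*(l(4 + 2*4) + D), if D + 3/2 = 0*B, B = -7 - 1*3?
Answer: -23085/2 ≈ -11543.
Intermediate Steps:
B = -10 (B = -7 - 3 = -10)
D = -3/2 (D = -3/2 + 0*(-10) = -3/2 + 0 = -3/2 ≈ -1.5000)
-81*(l(4 + 2*4) + D) = -81*((4 + 2*4)² - 3/2) = -81*((4 + 8)² - 3/2) = -81*(12² - 3/2) = -81*(144 - 3/2) = -81*285/2 = -23085/2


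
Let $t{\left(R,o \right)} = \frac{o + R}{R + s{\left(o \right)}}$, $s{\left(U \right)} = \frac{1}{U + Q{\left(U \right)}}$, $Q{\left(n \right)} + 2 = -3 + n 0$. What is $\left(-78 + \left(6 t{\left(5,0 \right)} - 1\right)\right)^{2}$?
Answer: $\frac{84681}{16} \approx 5292.6$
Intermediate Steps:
$Q{\left(n \right)} = -5$ ($Q{\left(n \right)} = -2 + \left(-3 + n 0\right) = -2 + \left(-3 + 0\right) = -2 - 3 = -5$)
$s{\left(U \right)} = \frac{1}{-5 + U}$ ($s{\left(U \right)} = \frac{1}{U - 5} = \frac{1}{-5 + U}$)
$t{\left(R,o \right)} = \frac{R + o}{R + \frac{1}{-5 + o}}$ ($t{\left(R,o \right)} = \frac{o + R}{R + \frac{1}{-5 + o}} = \frac{R + o}{R + \frac{1}{-5 + o}}$)
$\left(-78 + \left(6 t{\left(5,0 \right)} - 1\right)\right)^{2} = \left(-78 - \left(1 - 6 \frac{\left(-5 + 0\right) \left(5 + 0\right)}{1 + 5 \left(-5 + 0\right)}\right)\right)^{2} = \left(-78 - \left(1 - 6 \frac{1}{1 + 5 \left(-5\right)} \left(-5\right) 5\right)\right)^{2} = \left(-78 - \left(1 - 6 \frac{1}{1 - 25} \left(-5\right) 5\right)\right)^{2} = \left(-78 - \left(1 - 6 \frac{1}{-24} \left(-5\right) 5\right)\right)^{2} = \left(-78 - \left(1 - 6 \left(\left(- \frac{1}{24}\right) \left(-5\right) 5\right)\right)\right)^{2} = \left(-78 + \left(6 \cdot \frac{25}{24} - 1\right)\right)^{2} = \left(-78 + \left(\frac{25}{4} - 1\right)\right)^{2} = \left(-78 + \frac{21}{4}\right)^{2} = \left(- \frac{291}{4}\right)^{2} = \frac{84681}{16}$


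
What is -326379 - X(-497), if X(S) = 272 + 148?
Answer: -326799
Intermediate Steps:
X(S) = 420
-326379 - X(-497) = -326379 - 1*420 = -326379 - 420 = -326799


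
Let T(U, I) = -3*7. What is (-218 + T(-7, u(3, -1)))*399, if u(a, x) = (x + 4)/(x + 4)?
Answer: -95361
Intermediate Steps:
u(a, x) = 1 (u(a, x) = (4 + x)/(4 + x) = 1)
T(U, I) = -21
(-218 + T(-7, u(3, -1)))*399 = (-218 - 21)*399 = -239*399 = -95361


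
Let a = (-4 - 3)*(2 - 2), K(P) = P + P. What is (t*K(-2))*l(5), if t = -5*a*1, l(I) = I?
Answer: 0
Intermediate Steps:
K(P) = 2*P
a = 0 (a = -7*0 = 0)
t = 0 (t = -5*0*1 = 0*1 = 0)
(t*K(-2))*l(5) = (0*(2*(-2)))*5 = (0*(-4))*5 = 0*5 = 0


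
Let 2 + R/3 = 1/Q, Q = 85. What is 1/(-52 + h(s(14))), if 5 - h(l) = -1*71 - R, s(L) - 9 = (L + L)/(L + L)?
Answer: 85/1533 ≈ 0.055447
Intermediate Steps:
s(L) = 10 (s(L) = 9 + (L + L)/(L + L) = 9 + (2*L)/((2*L)) = 9 + (2*L)*(1/(2*L)) = 9 + 1 = 10)
R = -507/85 (R = -6 + 3/85 = -507/85 ≈ -5.9647)
h(l) = 5953/85 (h(l) = 5 - (-1*71 - 1*(-507/85)) = 5 - (-71 + 507/85) = 5 - 1*(-5528/85) = 5 + 5528/85 = 5953/85)
1/(-52 + h(s(14))) = 1/(-52 + 5953/85) = 1/(1533/85) = 85/1533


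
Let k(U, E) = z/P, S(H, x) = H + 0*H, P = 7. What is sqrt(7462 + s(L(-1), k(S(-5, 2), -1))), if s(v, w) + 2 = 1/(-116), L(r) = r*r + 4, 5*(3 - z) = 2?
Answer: 3*sqrt(2788379)/58 ≈ 86.371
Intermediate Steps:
z = 13/5 (z = 3 - 1/5*2 = 3 - 2/5 = 13/5 ≈ 2.6000)
L(r) = 4 + r**2 (L(r) = r**2 + 4 = 4 + r**2)
S(H, x) = H (S(H, x) = H + 0 = H)
k(U, E) = 13/35 (k(U, E) = (13/5)/7 = (13/5)*(1/7) = 13/35)
s(v, w) = -233/116 (s(v, w) = -2 + 1/(-116) = -2 - 1/116 = -233/116)
sqrt(7462 + s(L(-1), k(S(-5, 2), -1))) = sqrt(7462 - 233/116) = sqrt(865359/116) = 3*sqrt(2788379)/58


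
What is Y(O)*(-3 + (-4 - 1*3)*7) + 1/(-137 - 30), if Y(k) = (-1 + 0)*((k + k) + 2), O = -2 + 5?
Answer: 69471/167 ≈ 415.99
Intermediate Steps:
O = 3
Y(k) = -2 - 2*k (Y(k) = -(2*k + 2) = -(2 + 2*k) = -2 - 2*k)
Y(O)*(-3 + (-4 - 1*3)*7) + 1/(-137 - 30) = (-2 - 2*3)*(-3 + (-4 - 1*3)*7) + 1/(-137 - 30) = (-2 - 6)*(-3 + (-4 - 3)*7) + 1/(-167) = -8*(-3 - 7*7) - 1/167 = -8*(-3 - 49) - 1/167 = -8*(-52) - 1/167 = 416 - 1/167 = 69471/167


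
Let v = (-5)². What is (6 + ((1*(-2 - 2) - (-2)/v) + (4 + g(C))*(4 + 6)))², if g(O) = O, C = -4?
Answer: 2704/625 ≈ 4.3264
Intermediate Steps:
v = 25
(6 + ((1*(-2 - 2) - (-2)/v) + (4 + g(C))*(4 + 6)))² = (6 + ((1*(-2 - 2) - (-2)/25) + (4 - 4)*(4 + 6)))² = (6 + ((1*(-4) - (-2)/25) + 0*10))² = (6 + ((-4 - 1*(-2/25)) + 0))² = (6 + ((-4 + 2/25) + 0))² = (6 + (-98/25 + 0))² = (6 - 98/25)² = (52/25)² = 2704/625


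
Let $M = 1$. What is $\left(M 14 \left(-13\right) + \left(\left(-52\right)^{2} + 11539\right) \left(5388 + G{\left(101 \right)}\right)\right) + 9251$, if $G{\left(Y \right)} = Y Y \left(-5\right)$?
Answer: $-649713862$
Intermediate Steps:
$G{\left(Y \right)} = - 5 Y^{2}$ ($G{\left(Y \right)} = Y^{2} \left(-5\right) = - 5 Y^{2}$)
$\left(M 14 \left(-13\right) + \left(\left(-52\right)^{2} + 11539\right) \left(5388 + G{\left(101 \right)}\right)\right) + 9251 = \left(1 \cdot 14 \left(-13\right) + \left(\left(-52\right)^{2} + 11539\right) \left(5388 - 5 \cdot 101^{2}\right)\right) + 9251 = \left(14 \left(-13\right) + \left(2704 + 11539\right) \left(5388 - 51005\right)\right) + 9251 = \left(-182 + 14243 \left(5388 - 51005\right)\right) + 9251 = \left(-182 + 14243 \left(-45617\right)\right) + 9251 = \left(-182 - 649722931\right) + 9251 = -649723113 + 9251 = -649713862$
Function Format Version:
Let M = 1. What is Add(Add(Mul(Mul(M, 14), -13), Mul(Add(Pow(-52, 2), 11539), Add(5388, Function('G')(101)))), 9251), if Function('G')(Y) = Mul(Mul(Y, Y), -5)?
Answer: -649713862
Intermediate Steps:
Function('G')(Y) = Mul(-5, Pow(Y, 2)) (Function('G')(Y) = Mul(Pow(Y, 2), -5) = Mul(-5, Pow(Y, 2)))
Add(Add(Mul(Mul(M, 14), -13), Mul(Add(Pow(-52, 2), 11539), Add(5388, Function('G')(101)))), 9251) = Add(Add(Mul(Mul(1, 14), -13), Mul(Add(Pow(-52, 2), 11539), Add(5388, Mul(-5, Pow(101, 2))))), 9251) = Add(Add(Mul(14, -13), Mul(Add(2704, 11539), Add(5388, Mul(-5, 10201)))), 9251) = Add(Add(-182, Mul(14243, Add(5388, -51005))), 9251) = Add(Add(-182, Mul(14243, -45617)), 9251) = Add(Add(-182, -649722931), 9251) = Add(-649723113, 9251) = -649713862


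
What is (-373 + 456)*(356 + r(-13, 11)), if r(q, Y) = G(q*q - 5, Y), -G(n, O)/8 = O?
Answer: 22244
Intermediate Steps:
G(n, O) = -8*O
r(q, Y) = -8*Y
(-373 + 456)*(356 + r(-13, 11)) = (-373 + 456)*(356 - 8*11) = 83*(356 - 88) = 83*268 = 22244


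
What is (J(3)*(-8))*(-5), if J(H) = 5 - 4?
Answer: 40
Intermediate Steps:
J(H) = 1
(J(3)*(-8))*(-5) = (1*(-8))*(-5) = -8*(-5) = 40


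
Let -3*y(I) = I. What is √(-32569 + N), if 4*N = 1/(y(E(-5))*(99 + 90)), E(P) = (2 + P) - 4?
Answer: I*√57451715/42 ≈ 180.47*I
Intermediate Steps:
E(P) = -2 + P
y(I) = -I/3
N = 1/1764 (N = 1/(4*(((-(-2 - 5)/3)*(99 + 90)))) = 1/(4*((-⅓*(-7)*189))) = 1/(4*(((7/3)*189))) = (¼)/441 = (¼)*(1/441) = 1/1764 ≈ 0.00056689)
√(-32569 + N) = √(-32569 + 1/1764) = √(-57451715/1764) = I*√57451715/42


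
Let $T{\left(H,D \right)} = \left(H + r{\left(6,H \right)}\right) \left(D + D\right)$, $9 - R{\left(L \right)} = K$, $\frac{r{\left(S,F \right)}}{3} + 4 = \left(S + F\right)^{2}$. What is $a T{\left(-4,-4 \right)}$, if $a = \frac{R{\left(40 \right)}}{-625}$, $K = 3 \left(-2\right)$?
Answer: $- \frac{96}{125} \approx -0.768$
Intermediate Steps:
$r{\left(S,F \right)} = -12 + 3 \left(F + S\right)^{2}$ ($r{\left(S,F \right)} = -12 + 3 \left(S + F\right)^{2} = -12 + 3 \left(F + S\right)^{2}$)
$K = -6$
$R{\left(L \right)} = 15$ ($R{\left(L \right)} = 9 - -6 = 9 + 6 = 15$)
$a = - \frac{3}{125}$ ($a = \frac{15}{-625} = 15 \left(- \frac{1}{625}\right) = - \frac{3}{125} \approx -0.024$)
$T{\left(H,D \right)} = 2 D \left(-12 + H + 3 \left(6 + H\right)^{2}\right)$ ($T{\left(H,D \right)} = \left(H + \left(-12 + 3 \left(H + 6\right)^{2}\right)\right) \left(D + D\right) = \left(H + \left(-12 + 3 \left(6 + H\right)^{2}\right)\right) 2 D = \left(-12 + H + 3 \left(6 + H\right)^{2}\right) 2 D = 2 D \left(-12 + H + 3 \left(6 + H\right)^{2}\right)$)
$a T{\left(-4,-4 \right)} = - \frac{3 \cdot 2 \left(-4\right) \left(-12 - 4 + 3 \left(6 - 4\right)^{2}\right)}{125} = - \frac{3 \cdot 2 \left(-4\right) \left(-12 - 4 + 3 \cdot 2^{2}\right)}{125} = - \frac{3 \cdot 2 \left(-4\right) \left(-12 - 4 + 3 \cdot 4\right)}{125} = - \frac{3 \cdot 2 \left(-4\right) \left(-12 - 4 + 12\right)}{125} = - \frac{3 \cdot 2 \left(-4\right) \left(-4\right)}{125} = \left(- \frac{3}{125}\right) 32 = - \frac{96}{125}$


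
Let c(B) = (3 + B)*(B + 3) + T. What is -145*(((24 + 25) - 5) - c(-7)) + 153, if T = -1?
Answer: -4052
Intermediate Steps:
c(B) = -1 + (3 + B)² (c(B) = (3 + B)*(B + 3) - 1 = (3 + B)*(3 + B) - 1 = (3 + B)² - 1 = -1 + (3 + B)²)
-145*(((24 + 25) - 5) - c(-7)) + 153 = -145*(((24 + 25) - 5) - (-1 + (3 - 7)²)) + 153 = -145*((49 - 5) - (-1 + (-4)²)) + 153 = -145*(44 - (-1 + 16)) + 153 = -145*(44 - 1*15) + 153 = -145*(44 - 15) + 153 = -145*29 + 153 = -4205 + 153 = -4052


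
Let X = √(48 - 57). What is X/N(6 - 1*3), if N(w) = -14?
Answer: -3*I/14 ≈ -0.21429*I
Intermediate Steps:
X = 3*I (X = √(-9) = 3*I ≈ 3.0*I)
X/N(6 - 1*3) = (3*I)/(-14) = -3*I/14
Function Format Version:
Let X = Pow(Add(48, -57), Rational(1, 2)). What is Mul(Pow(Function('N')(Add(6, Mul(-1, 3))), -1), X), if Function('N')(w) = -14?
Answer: Mul(Rational(-3, 14), I) ≈ Mul(-0.21429, I)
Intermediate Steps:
X = Mul(3, I) (X = Pow(-9, Rational(1, 2)) = Mul(3, I) ≈ Mul(3.0000, I))
Mul(Pow(Function('N')(Add(6, Mul(-1, 3))), -1), X) = Mul(Pow(-14, -1), Mul(3, I)) = Mul(Rational(-1, 14), Mul(3, I)) = Mul(Rational(-3, 14), I)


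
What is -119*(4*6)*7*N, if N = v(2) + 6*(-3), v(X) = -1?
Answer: 379848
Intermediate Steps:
N = -19 (N = -1 + 6*(-3) = -1 - 18 = -19)
-119*(4*6)*7*N = -119*(4*6)*7*(-19) = -119*24*7*(-19) = -19992*(-19) = -119*(-3192) = 379848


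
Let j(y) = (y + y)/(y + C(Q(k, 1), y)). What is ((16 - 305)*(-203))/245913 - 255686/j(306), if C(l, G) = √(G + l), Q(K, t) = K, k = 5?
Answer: -31438196992/245913 - 127843*√311/306 ≈ -1.3521e+5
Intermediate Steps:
j(y) = 2*y/(y + √(5 + y)) (j(y) = (y + y)/(y + √(y + 5)) = (2*y)/(y + √(5 + y)) = 2*y/(y + √(5 + y)))
((16 - 305)*(-203))/245913 - 255686/j(306) = ((16 - 305)*(-203))/245913 - (127843 + 127843*√(5 + 306)/306) = -289*(-203)*(1/245913) - (127843 + 127843*√311/306) = 58667*(1/245913) - (127843 + 127843*√311/306) = 58667/245913 - 255686*(½ + √311/612) = 58667/245913 + (-127843 - 127843*√311/306) = -31438196992/245913 - 127843*√311/306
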